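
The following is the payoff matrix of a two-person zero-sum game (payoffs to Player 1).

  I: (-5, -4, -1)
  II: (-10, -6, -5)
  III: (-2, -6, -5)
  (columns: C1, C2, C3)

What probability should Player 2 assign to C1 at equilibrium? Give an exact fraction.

Row minima: I → -5, II → -10, III → -6; maximin = -5.
Column maxima: C1 → -2, C2 → -4, C3 → -1; minimax = -4.
-5 ≠ -4, so there is no saddle point; optimal play is mixed.
II is strictly dominated by I, so Player 1 never plays it.
C3 is strictly dominated by C2 (it gives Player 1 strictly more in every row), so Player 2 never plays it.
On the remaining 2×2 (I, III vs C1, C2):
Let Player 1 play I with probability p. Expected payoff against C1: (-5)p + (-2)(1−p) = −3p − 2; against C2: (-4)p + (-6)(1−p) = 2p − 6.
Setting these equal: −3p − 2 = 2p − 6 ⇒ −5p = -4 ⇒ p = 4/5, and the value is (-3)·(4/5) − 2 = -22/5.
For Player 2: with q = P(C1), equating I's and III's payoffs gives −q − 4 = 4q − 6 ⇒ q = 2/5.

2/5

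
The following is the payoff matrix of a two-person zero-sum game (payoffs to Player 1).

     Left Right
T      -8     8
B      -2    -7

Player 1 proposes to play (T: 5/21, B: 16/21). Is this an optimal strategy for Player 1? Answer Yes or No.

Against Left this mix gives (5/21)·(-8) + (16/21)·(-2) = -24/7.
Against Right this mix gives (5/21)·8 + (16/21)·(-7) = -24/7.
All of Player 2's active replies (Left, Right) yield -24/7, and no column does worse for Player 1. The mix makes Player 2 indifferent and guarantees -24/7, so it is optimal.

Yes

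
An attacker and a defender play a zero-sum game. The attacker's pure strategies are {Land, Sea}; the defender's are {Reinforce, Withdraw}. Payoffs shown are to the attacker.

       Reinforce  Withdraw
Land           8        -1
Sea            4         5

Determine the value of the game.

22/5

Row minima: Land → -1, Sea → 4; maximin = 4.
Column maxima: Reinforce → 8, Withdraw → 5; minimax = 5.
4 ≠ 5, so there is no saddle point; optimal play is mixed.
Let the attacker play Land with probability p. Expected payoff against Reinforce: 8p + 4(1−p) = 4p + 4; against Withdraw: (-1)p + 5(1−p) = −6p + 5.
Setting these equal: 4p + 4 = −6p + 5 ⇒ 10p = 1 ⇒ p = 1/10, and the value is (4)·(1/10) + 4 = 22/5.
For the defender: with q = P(Reinforce), equating Land's and Sea's payoffs gives 9q − 1 = −q + 5 ⇒ q = 3/5.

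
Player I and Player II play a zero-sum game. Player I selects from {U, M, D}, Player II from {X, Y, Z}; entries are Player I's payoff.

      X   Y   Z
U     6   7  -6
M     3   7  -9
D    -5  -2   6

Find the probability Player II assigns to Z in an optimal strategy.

11/23

Row minima: U → -6, M → -9, D → -5; maximin = -5.
Column maxima: X → 6, Y → 7, Z → 6; minimax = 6.
-5 ≠ 6, so there is no saddle point; optimal play is mixed.
Y is strictly dominated by X (it gives Player I strictly more in every row), so Player II never plays it.
With Y eliminated, M is strictly dominated by U (U gives Player I strictly more in every remaining column), so Player I never plays it.
On the remaining 2×2 (U, D vs X, Z):
Let Player I play U with probability p. Expected payoff against X: 6p + (-5)(1−p) = 11p − 5; against Z: (-6)p + 6(1−p) = −12p + 6.
Setting these equal: 11p − 5 = −12p + 6 ⇒ 23p = 11 ⇒ p = 11/23, and the value is (11)·(11/23) − 5 = 6/23.
For Player II: with q = P(X), equating U's and D's payoffs gives 12q − 6 = −11q + 6 ⇒ q = 12/23.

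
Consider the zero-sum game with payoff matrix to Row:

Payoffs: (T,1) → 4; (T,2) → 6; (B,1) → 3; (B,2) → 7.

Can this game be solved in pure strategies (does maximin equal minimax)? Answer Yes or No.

Yes

Row minima: T → 4, B → 3; maximin = 4.
Column maxima: 1 → 4, 2 → 7; minimax = 4.
maximin = minimax = 4, so a saddle point exists.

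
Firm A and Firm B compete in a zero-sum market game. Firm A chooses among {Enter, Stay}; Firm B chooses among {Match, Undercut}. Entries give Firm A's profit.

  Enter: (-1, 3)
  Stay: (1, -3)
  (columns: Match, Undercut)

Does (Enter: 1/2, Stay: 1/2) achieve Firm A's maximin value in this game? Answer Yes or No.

Yes

Against Match this mix gives (1/2)·(-1) + (1/2)·1 = 0.
Against Undercut this mix gives (1/2)·3 + (1/2)·(-3) = 0.
All of Firm B's active replies (Match, Undercut) yield 0, and no column does worse for Firm A. The mix makes Firm B indifferent and guarantees 0, so it is optimal.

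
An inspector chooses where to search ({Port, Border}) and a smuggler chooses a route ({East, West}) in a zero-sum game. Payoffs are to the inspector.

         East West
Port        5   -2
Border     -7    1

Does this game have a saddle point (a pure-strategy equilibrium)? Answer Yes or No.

No

Row minima: Port → -2, Border → -7; maximin = -2.
Column maxima: East → 5, West → 1; minimax = 1.
-2 ≠ 1, so no pure-strategy equilibrium exists.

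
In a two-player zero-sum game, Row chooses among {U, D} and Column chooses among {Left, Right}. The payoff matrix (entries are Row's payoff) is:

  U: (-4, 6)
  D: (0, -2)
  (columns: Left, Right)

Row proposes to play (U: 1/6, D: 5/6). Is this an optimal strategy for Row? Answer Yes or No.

Yes

Against Left this mix gives (1/6)·(-4) + (5/6)·0 = -2/3.
Against Right this mix gives (1/6)·6 + (5/6)·(-2) = -2/3.
All of Column's active replies (Left, Right) yield -2/3, and no column does worse for Row. The mix makes Column indifferent and guarantees -2/3, so it is optimal.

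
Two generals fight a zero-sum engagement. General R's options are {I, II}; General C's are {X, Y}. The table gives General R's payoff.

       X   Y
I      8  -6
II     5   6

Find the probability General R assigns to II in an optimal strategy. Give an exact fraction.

14/15

Row minima: I → -6, II → 5; maximin = 5.
Column maxima: X → 8, Y → 6; minimax = 6.
5 ≠ 6, so there is no saddle point; optimal play is mixed.
Let General R play I with probability p. Expected payoff against X: 8p + 5(1−p) = 3p + 5; against Y: (-6)p + 6(1−p) = −12p + 6.
Setting these equal: 3p + 5 = −12p + 6 ⇒ 15p = 1 ⇒ p = 1/15, and the value is (3)·(1/15) + 5 = 26/5.
For General C: with q = P(X), equating I's and II's payoffs gives 14q − 6 = −q + 6 ⇒ q = 4/5.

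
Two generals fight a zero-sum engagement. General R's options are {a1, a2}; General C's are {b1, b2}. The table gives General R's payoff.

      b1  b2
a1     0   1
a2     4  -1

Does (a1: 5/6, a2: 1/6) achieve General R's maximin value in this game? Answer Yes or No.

Against b1 this mix gives (5/6)·0 + (1/6)·4 = 2/3.
Against b2 this mix gives (5/6)·1 + (1/6)·(-1) = 2/3.
All of General C's active replies (b1, b2) yield 2/3, and no column does worse for General R. The mix makes General C indifferent and guarantees 2/3, so it is optimal.

Yes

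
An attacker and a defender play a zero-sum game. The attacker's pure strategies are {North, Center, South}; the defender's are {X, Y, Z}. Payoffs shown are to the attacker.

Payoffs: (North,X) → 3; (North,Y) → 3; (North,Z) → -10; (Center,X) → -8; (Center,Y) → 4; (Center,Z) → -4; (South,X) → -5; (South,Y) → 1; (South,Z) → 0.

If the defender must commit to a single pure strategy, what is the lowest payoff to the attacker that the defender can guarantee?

0

Column maxima: X → 3, Y → 4, Z → 0.
The smallest of these is 0.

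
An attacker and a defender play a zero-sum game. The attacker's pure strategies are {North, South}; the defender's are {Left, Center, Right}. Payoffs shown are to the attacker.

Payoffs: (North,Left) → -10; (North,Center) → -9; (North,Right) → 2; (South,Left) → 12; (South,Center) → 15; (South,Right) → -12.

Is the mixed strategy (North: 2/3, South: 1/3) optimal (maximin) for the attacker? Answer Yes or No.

Against Left this mix gives (2/3)·(-10) + (1/3)·12 = -8/3.
Against Center this mix gives (2/3)·(-9) + (1/3)·15 = -1.
Against Right this mix gives (2/3)·2 + (1/3)·(-12) = -8/3.
All of the defender's active replies (Left, Right) yield -8/3, and no column does worse for the attacker. The mix makes the defender indifferent and guarantees -8/3, so it is optimal.

Yes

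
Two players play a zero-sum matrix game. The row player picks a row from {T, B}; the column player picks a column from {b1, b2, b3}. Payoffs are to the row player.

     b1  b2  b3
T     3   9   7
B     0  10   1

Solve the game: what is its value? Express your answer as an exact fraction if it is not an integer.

Row minima: T → 3, B → 0; maximin = 3.
Column maxima: b1 → 3, b2 → 10, b3 → 7; minimax = 3.
Since maximin = minimax = 3, there is a saddle point and the value is 3.

3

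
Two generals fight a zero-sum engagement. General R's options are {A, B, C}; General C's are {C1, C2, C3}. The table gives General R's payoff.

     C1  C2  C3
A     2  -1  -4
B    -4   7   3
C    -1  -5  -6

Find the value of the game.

-10/13

Row minima: A → -4, B → -4, C → -6; maximin = -4.
Column maxima: C1 → 2, C2 → 7, C3 → 3; minimax = 2.
-4 ≠ 2, so there is no saddle point; optimal play is mixed.
C is strictly dominated by A, so General R never plays it.
C2 is strictly dominated by C3 (it gives General R strictly more in every row), so General C never plays it.
On the remaining 2×2 (A, B vs C1, C3):
Let General R play A with probability p. Expected payoff against C1: 2p + (-4)(1−p) = 6p − 4; against C3: (-4)p + 3(1−p) = −7p + 3.
Setting these equal: 6p − 4 = −7p + 3 ⇒ 13p = 7 ⇒ p = 7/13, and the value is (6)·(7/13) − 4 = -10/13.
For General C: with q = P(C1), equating A's and B's payoffs gives 6q − 4 = −7q + 3 ⇒ q = 7/13.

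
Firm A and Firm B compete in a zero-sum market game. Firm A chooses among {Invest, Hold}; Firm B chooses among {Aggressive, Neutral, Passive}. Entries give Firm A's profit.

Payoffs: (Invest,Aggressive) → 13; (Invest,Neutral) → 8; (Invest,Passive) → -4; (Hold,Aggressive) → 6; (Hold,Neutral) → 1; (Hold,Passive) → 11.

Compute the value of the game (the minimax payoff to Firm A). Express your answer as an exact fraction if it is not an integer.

Row minima: Invest → -4, Hold → 1; maximin = 1.
Column maxima: Aggressive → 13, Neutral → 8, Passive → 11; minimax = 8.
1 ≠ 8, so there is no saddle point; optimal play is mixed.
Aggressive is strictly dominated by Neutral (it gives Firm A strictly more in every row), so Firm B never plays it.
On the remaining 2×2 (Invest, Hold vs Neutral, Passive):
Let Firm A play Invest with probability p. Expected payoff against Neutral: 8p + 1(1−p) = 7p + 1; against Passive: (-4)p + 11(1−p) = −15p + 11.
Setting these equal: 7p + 1 = −15p + 11 ⇒ 22p = 10 ⇒ p = 5/11, and the value is (7)·(5/11) + 1 = 46/11.
For Firm B: with q = P(Neutral), equating Invest's and Hold's payoffs gives 12q − 4 = −10q + 11 ⇒ q = 15/22.

46/11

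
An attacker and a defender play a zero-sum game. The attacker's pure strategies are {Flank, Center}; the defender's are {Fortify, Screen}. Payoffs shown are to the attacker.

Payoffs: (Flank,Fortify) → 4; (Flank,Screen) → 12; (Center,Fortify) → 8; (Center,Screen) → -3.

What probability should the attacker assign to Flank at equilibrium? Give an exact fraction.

Row minima: Flank → 4, Center → -3; maximin = 4.
Column maxima: Fortify → 8, Screen → 12; minimax = 8.
4 ≠ 8, so there is no saddle point; optimal play is mixed.
Let the attacker play Flank with probability p. Expected payoff against Fortify: 4p + 8(1−p) = −4p + 8; against Screen: 12p + (-3)(1−p) = 15p − 3.
Setting these equal: −4p + 8 = 15p − 3 ⇒ −19p = -11 ⇒ p = 11/19, and the value is (-4)·(11/19) + 8 = 108/19.
For the defender: with q = P(Fortify), equating Flank's and Center's payoffs gives −8q + 12 = 11q − 3 ⇒ q = 15/19.

11/19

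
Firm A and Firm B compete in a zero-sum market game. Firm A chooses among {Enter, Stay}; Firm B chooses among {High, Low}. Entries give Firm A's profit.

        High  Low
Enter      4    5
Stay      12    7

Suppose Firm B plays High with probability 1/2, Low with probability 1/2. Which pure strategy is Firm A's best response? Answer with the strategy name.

Expected payoff of Enter: (1/2)·4 + (1/2)·5 = 9/2.
Expected payoff of Stay: (1/2)·12 + (1/2)·7 = 19/2.
The largest is 19/2, so Firm A's best response is Stay.

Stay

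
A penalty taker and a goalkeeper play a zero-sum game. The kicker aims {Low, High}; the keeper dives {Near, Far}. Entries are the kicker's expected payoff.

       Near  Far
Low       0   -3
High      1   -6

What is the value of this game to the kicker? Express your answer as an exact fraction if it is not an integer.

Row minima: Low → -3, High → -6; maximin = -3.
Column maxima: Near → 1, Far → -3; minimax = -3.
Since maximin = minimax = -3, there is a saddle point and the value is -3.

-3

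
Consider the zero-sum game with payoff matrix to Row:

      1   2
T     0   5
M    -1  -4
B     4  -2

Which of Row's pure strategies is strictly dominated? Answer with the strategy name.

T gives a strictly higher payoff than M against every column: 0 > -1, 5 > -4.
So M is strictly dominated and Row never plays it.

M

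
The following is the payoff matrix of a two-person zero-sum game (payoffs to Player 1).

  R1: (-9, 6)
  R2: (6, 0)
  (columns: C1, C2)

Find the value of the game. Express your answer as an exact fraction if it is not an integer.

Row minima: R1 → -9, R2 → 0; maximin = 0.
Column maxima: C1 → 6, C2 → 6; minimax = 6.
0 ≠ 6, so there is no saddle point; optimal play is mixed.
Let Player 1 play R1 with probability p. Expected payoff against C1: (-9)p + 6(1−p) = −15p + 6; against C2: 6p + 0(1−p) = 6p.
Setting these equal: −15p + 6 = 6p ⇒ −21p = -6 ⇒ p = 2/7, and the value is (-15)·(2/7) + 6 = 12/7.
For Player 2: with q = P(C1), equating R1's and R2's payoffs gives −15q + 6 = 6q ⇒ q = 2/7.

12/7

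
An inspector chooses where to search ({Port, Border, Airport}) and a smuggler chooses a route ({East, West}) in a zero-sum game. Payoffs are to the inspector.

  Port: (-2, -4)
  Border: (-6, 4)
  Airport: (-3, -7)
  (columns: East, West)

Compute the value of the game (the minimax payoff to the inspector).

Row minima: Port → -4, Border → -6, Airport → -7; maximin = -4.
Column maxima: East → -2, West → 4; minimax = -2.
-4 ≠ -2, so there is no saddle point; optimal play is mixed.
Airport is strictly dominated by Port, so the inspector never plays it.
On the remaining 2×2 (Port, Border vs East, West):
Let the inspector play Port with probability p. Expected payoff against East: (-2)p + (-6)(1−p) = 4p − 6; against West: (-4)p + 4(1−p) = −8p + 4.
Setting these equal: 4p − 6 = −8p + 4 ⇒ 12p = 10 ⇒ p = 5/6, and the value is (4)·(5/6) − 6 = -8/3.
For the smuggler: with q = P(East), equating Port's and Border's payoffs gives 2q − 4 = −10q + 4 ⇒ q = 2/3.

-8/3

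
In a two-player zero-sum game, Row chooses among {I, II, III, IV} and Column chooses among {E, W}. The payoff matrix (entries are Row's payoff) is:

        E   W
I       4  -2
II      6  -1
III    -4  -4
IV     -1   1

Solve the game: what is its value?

5/9

Row minima: I → -2, II → -1, III → -4, IV → -1; maximin = -1.
Column maxima: E → 6, W → 1; minimax = 1.
-1 ≠ 1, so there is no saddle point; optimal play is mixed.
I is strictly dominated by II, so Row never plays it.
III is strictly dominated by II, so Row never plays it.
On the remaining 2×2 (II, IV vs E, W):
Let Row play II with probability p. Expected payoff against E: 6p + (-1)(1−p) = 7p − 1; against W: (-1)p + 1(1−p) = −2p + 1.
Setting these equal: 7p − 1 = −2p + 1 ⇒ 9p = 2 ⇒ p = 2/9, and the value is (7)·(2/9) − 1 = 5/9.
For Column: with q = P(E), equating II's and IV's payoffs gives 7q − 1 = −2q + 1 ⇒ q = 2/9.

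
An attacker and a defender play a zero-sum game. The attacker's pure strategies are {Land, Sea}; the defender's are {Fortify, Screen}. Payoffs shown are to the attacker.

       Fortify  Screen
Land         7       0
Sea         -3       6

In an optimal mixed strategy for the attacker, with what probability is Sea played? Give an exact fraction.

Row minima: Land → 0, Sea → -3; maximin = 0.
Column maxima: Fortify → 7, Screen → 6; minimax = 6.
0 ≠ 6, so there is no saddle point; optimal play is mixed.
Let the attacker play Land with probability p. Expected payoff against Fortify: 7p + (-3)(1−p) = 10p − 3; against Screen: 0p + 6(1−p) = −6p + 6.
Setting these equal: 10p − 3 = −6p + 6 ⇒ 16p = 9 ⇒ p = 9/16, and the value is (10)·(9/16) − 3 = 21/8.
For the defender: with q = P(Fortify), equating Land's and Sea's payoffs gives 7q = −9q + 6 ⇒ q = 3/8.

7/16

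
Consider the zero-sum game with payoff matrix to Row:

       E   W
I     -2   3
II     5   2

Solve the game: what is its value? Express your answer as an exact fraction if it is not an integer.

19/8

Row minima: I → -2, II → 2; maximin = 2.
Column maxima: E → 5, W → 3; minimax = 3.
2 ≠ 3, so there is no saddle point; optimal play is mixed.
Let Row play I with probability p. Expected payoff against E: (-2)p + 5(1−p) = −7p + 5; against W: 3p + 2(1−p) = p + 2.
Setting these equal: −7p + 5 = p + 2 ⇒ −8p = -3 ⇒ p = 3/8, and the value is (-7)·(3/8) + 5 = 19/8.
For Column: with q = P(E), equating I's and II's payoffs gives −5q + 3 = 3q + 2 ⇒ q = 1/8.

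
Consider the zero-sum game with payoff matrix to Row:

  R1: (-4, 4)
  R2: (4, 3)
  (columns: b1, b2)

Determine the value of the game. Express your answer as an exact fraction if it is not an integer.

Row minima: R1 → -4, R2 → 3; maximin = 3.
Column maxima: b1 → 4, b2 → 4; minimax = 4.
3 ≠ 4, so there is no saddle point; optimal play is mixed.
Let Row play R1 with probability p. Expected payoff against b1: (-4)p + 4(1−p) = −8p + 4; against b2: 4p + 3(1−p) = p + 3.
Setting these equal: −8p + 4 = p + 3 ⇒ −9p = -1 ⇒ p = 1/9, and the value is (-8)·(1/9) + 4 = 28/9.
For Column: with q = P(b1), equating R1's and R2's payoffs gives −8q + 4 = q + 3 ⇒ q = 1/9.

28/9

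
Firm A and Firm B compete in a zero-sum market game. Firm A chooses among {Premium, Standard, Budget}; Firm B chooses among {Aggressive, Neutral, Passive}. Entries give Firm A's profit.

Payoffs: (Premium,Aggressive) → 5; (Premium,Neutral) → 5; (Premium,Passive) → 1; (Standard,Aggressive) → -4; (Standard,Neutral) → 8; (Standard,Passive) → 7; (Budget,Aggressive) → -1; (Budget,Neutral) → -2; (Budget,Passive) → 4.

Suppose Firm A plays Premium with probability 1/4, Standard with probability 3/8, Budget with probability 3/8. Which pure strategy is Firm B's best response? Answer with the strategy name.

If Firm B plays Aggressive, Firm A's expected payoff is (1/4)·5 + (3/8)·(-4) + (3/8)·(-1) = -5/8.
If Firm B plays Neutral, Firm A's expected payoff is (1/4)·5 + (3/8)·8 + (3/8)·(-2) = 7/2.
If Firm B plays Passive, Firm A's expected payoff is (1/4)·1 + (3/8)·7 + (3/8)·4 = 35/8.
Firm B minimizes Firm A's payoff; the smallest is -5/8, so the best response is Aggressive.

Aggressive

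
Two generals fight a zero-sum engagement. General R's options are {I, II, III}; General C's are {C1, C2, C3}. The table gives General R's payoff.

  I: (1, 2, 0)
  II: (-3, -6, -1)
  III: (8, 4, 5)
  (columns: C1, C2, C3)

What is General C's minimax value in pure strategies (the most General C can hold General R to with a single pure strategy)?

4

Column maxima: C1 → 8, C2 → 4, C3 → 5.
The smallest of these is 4.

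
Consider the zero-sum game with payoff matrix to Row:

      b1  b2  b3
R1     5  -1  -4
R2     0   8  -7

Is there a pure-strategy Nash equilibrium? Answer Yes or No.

Row minima: R1 → -4, R2 → -7; maximin = -4.
Column maxima: b1 → 5, b2 → 8, b3 → -4; minimax = -4.
maximin = minimax = -4, so a saddle point exists.

Yes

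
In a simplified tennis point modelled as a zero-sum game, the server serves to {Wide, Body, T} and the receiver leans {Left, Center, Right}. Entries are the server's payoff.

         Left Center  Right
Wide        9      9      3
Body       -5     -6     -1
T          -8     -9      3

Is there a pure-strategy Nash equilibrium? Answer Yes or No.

Row minima: Wide → 3, Body → -6, T → -9; maximin = 3.
Column maxima: Left → 9, Center → 9, Right → 3; minimax = 3.
maximin = minimax = 3, so a saddle point exists.

Yes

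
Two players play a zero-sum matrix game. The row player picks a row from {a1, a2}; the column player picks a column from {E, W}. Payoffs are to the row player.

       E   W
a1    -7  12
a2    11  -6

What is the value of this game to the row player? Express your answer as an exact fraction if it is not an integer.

Row minima: a1 → -7, a2 → -6; maximin = -6.
Column maxima: E → 11, W → 12; minimax = 11.
-6 ≠ 11, so there is no saddle point; optimal play is mixed.
Let the row player play a1 with probability p. Expected payoff against E: (-7)p + 11(1−p) = −18p + 11; against W: 12p + (-6)(1−p) = 18p − 6.
Setting these equal: −18p + 11 = 18p − 6 ⇒ −36p = -17 ⇒ p = 17/36, and the value is (-18)·(17/36) + 11 = 5/2.
For the column player: with q = P(E), equating a1's and a2's payoffs gives −19q + 12 = 17q − 6 ⇒ q = 1/2.

5/2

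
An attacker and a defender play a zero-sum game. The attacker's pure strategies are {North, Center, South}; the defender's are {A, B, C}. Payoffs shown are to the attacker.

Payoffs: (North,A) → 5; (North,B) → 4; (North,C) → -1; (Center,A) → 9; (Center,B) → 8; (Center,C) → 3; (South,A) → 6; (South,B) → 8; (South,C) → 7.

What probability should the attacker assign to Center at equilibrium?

1/7

Row minima: North → -1, Center → 3, South → 6; maximin = 6.
Column maxima: A → 9, B → 8, C → 7; minimax = 7.
6 ≠ 7, so there is no saddle point; optimal play is mixed.
North is strictly dominated by Center, so the attacker never plays it.
B is strictly dominated by C (it gives the attacker strictly more in every row), so the defender never plays it.
On the remaining 2×2 (Center, South vs A, C):
Let the attacker play Center with probability p. Expected payoff against A: 9p + 6(1−p) = 3p + 6; against C: 3p + 7(1−p) = −4p + 7.
Setting these equal: 3p + 6 = −4p + 7 ⇒ 7p = 1 ⇒ p = 1/7, and the value is (3)·(1/7) + 6 = 45/7.
For the defender: with q = P(A), equating Center's and South's payoffs gives 6q + 3 = −q + 7 ⇒ q = 4/7.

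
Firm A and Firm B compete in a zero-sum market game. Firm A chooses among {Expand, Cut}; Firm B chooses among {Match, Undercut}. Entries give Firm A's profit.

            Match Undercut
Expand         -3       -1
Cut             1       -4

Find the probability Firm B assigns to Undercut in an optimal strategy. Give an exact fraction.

Row minima: Expand → -3, Cut → -4; maximin = -3.
Column maxima: Match → 1, Undercut → -1; minimax = -1.
-3 ≠ -1, so there is no saddle point; optimal play is mixed.
Let Firm A play Expand with probability p. Expected payoff against Match: (-3)p + 1(1−p) = −4p + 1; against Undercut: (-1)p + (-4)(1−p) = 3p − 4.
Setting these equal: −4p + 1 = 3p − 4 ⇒ −7p = -5 ⇒ p = 5/7, and the value is (-4)·(5/7) + 1 = -13/7.
For Firm B: with q = P(Match), equating Expand's and Cut's payoffs gives −2q − 1 = 5q − 4 ⇒ q = 3/7.

4/7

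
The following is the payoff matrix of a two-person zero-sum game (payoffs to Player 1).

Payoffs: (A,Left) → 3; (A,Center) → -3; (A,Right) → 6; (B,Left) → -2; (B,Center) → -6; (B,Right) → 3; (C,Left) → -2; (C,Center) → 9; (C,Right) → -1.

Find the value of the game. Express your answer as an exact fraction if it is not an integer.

Row minima: A → -3, B → -6, C → -2; maximin = -2.
Column maxima: Left → 3, Center → 9, Right → 6; minimax = 3.
-2 ≠ 3, so there is no saddle point; optimal play is mixed.
B is strictly dominated by A, so Player 1 never plays it.
Right is strictly dominated by Left (it gives Player 1 strictly more in every row), so Player 2 never plays it.
On the remaining 2×2 (A, C vs Left, Center):
Let Player 1 play A with probability p. Expected payoff against Left: 3p + (-2)(1−p) = 5p − 2; against Center: (-3)p + 9(1−p) = −12p + 9.
Setting these equal: 5p − 2 = −12p + 9 ⇒ 17p = 11 ⇒ p = 11/17, and the value is (5)·(11/17) − 2 = 21/17.
For Player 2: with q = P(Left), equating A's and C's payoffs gives 6q − 3 = −11q + 9 ⇒ q = 12/17.

21/17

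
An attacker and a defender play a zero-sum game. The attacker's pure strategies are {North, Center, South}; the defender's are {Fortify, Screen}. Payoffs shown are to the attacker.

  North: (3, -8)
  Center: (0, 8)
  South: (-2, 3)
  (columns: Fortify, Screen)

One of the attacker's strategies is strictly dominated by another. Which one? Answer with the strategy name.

South

Center gives a strictly higher payoff than South against every column: 0 > -2, 8 > 3.
So South is strictly dominated and the attacker never plays it.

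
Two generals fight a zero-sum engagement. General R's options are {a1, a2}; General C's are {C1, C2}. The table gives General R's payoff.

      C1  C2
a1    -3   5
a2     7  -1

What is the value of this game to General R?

2

Row minima: a1 → -3, a2 → -1; maximin = -1.
Column maxima: C1 → 7, C2 → 5; minimax = 5.
-1 ≠ 5, so there is no saddle point; optimal play is mixed.
Let General R play a1 with probability p. Expected payoff against C1: (-3)p + 7(1−p) = −10p + 7; against C2: 5p + (-1)(1−p) = 6p − 1.
Setting these equal: −10p + 7 = 6p − 1 ⇒ −16p = -8 ⇒ p = 1/2, and the value is (-10)·(1/2) + 7 = 2.
For General C: with q = P(C1), equating a1's and a2's payoffs gives −8q + 5 = 8q − 1 ⇒ q = 3/8.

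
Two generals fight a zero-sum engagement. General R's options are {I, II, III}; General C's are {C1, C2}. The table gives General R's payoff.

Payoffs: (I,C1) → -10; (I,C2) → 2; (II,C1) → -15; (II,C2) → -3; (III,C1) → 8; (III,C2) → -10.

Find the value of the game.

-14/5

Row minima: I → -10, II → -15, III → -10; maximin = -10.
Column maxima: C1 → 8, C2 → 2; minimax = 2.
-10 ≠ 2, so there is no saddle point; optimal play is mixed.
II is strictly dominated by I, so General R never plays it.
On the remaining 2×2 (I, III vs C1, C2):
Let General R play I with probability p. Expected payoff against C1: (-10)p + 8(1−p) = −18p + 8; against C2: 2p + (-10)(1−p) = 12p − 10.
Setting these equal: −18p + 8 = 12p − 10 ⇒ −30p = -18 ⇒ p = 3/5, and the value is (-18)·(3/5) + 8 = -14/5.
For General C: with q = P(C1), equating I's and III's payoffs gives −12q + 2 = 18q − 10 ⇒ q = 2/5.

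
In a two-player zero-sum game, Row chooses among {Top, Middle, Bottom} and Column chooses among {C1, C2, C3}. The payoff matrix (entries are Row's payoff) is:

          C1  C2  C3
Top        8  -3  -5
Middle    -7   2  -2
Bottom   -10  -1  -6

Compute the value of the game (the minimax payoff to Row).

Row minima: Top → -5, Middle → -7, Bottom → -10; maximin = -5.
Column maxima: C1 → 8, C2 → 2, C3 → -2; minimax = -2.
-5 ≠ -2, so there is no saddle point; optimal play is mixed.
Bottom is strictly dominated by Middle, so Row never plays it.
C2 is strictly dominated by C3 (it gives Row strictly more in every row), so Column never plays it.
On the remaining 2×2 (Top, Middle vs C1, C3):
Let Row play Top with probability p. Expected payoff against C1: 8p + (-7)(1−p) = 15p − 7; against C3: (-5)p + (-2)(1−p) = −3p − 2.
Setting these equal: 15p − 7 = −3p − 2 ⇒ 18p = 5 ⇒ p = 5/18, and the value is (15)·(5/18) − 7 = -17/6.
For Column: with q = P(C1), equating Top's and Middle's payoffs gives 13q − 5 = −5q − 2 ⇒ q = 1/6.

-17/6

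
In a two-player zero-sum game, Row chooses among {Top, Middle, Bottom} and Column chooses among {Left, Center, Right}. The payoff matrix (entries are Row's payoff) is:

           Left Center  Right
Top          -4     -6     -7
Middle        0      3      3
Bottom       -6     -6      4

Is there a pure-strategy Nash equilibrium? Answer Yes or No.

Yes

Row minima: Top → -7, Middle → 0, Bottom → -6; maximin = 0.
Column maxima: Left → 0, Center → 3, Right → 4; minimax = 0.
maximin = minimax = 0, so a saddle point exists.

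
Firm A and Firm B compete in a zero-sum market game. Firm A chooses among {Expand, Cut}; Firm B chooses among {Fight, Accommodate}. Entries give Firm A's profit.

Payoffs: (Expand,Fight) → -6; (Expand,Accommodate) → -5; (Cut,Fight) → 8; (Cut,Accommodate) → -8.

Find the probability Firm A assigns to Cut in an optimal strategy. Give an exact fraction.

1/17

Row minima: Expand → -6, Cut → -8; maximin = -6.
Column maxima: Fight → 8, Accommodate → -5; minimax = -5.
-6 ≠ -5, so there is no saddle point; optimal play is mixed.
Let Firm A play Expand with probability p. Expected payoff against Fight: (-6)p + 8(1−p) = −14p + 8; against Accommodate: (-5)p + (-8)(1−p) = 3p − 8.
Setting these equal: −14p + 8 = 3p − 8 ⇒ −17p = -16 ⇒ p = 16/17, and the value is (-14)·(16/17) + 8 = -88/17.
For Firm B: with q = P(Fight), equating Expand's and Cut's payoffs gives −q − 5 = 16q − 8 ⇒ q = 3/17.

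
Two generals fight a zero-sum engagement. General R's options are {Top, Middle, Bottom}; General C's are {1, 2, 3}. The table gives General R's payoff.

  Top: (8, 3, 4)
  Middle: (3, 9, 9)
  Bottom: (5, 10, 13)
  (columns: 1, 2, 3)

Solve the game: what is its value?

Row minima: Top → 3, Middle → 3, Bottom → 5; maximin = 5.
Column maxima: 1 → 8, 2 → 10, 3 → 13; minimax = 8.
5 ≠ 8, so there is no saddle point; optimal play is mixed.
Middle is strictly dominated by Bottom, so General R never plays it.
With Middle eliminated, 3 is strictly dominated by 2 (it gives General R strictly more in every remaining row), so General C never plays it.
On the remaining 2×2 (Top, Bottom vs 1, 2):
Let General R play Top with probability p. Expected payoff against 1: 8p + 5(1−p) = 3p + 5; against 2: 3p + 10(1−p) = −7p + 10.
Setting these equal: 3p + 5 = −7p + 10 ⇒ 10p = 5 ⇒ p = 1/2, and the value is (3)·(1/2) + 5 = 13/2.
For General C: with q = P(1), equating Top's and Bottom's payoffs gives 5q + 3 = −5q + 10 ⇒ q = 7/10.

13/2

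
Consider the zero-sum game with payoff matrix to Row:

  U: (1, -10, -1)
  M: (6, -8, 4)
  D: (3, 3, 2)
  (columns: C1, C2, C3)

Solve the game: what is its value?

28/13

Row minima: U → -10, M → -8, D → 2; maximin = 2.
Column maxima: C1 → 6, C2 → 3, C3 → 4; minimax = 3.
2 ≠ 3, so there is no saddle point; optimal play is mixed.
U is strictly dominated by M, so Row never plays it.
C1 is strictly dominated by C3 (it gives Row strictly more in every row), so Column never plays it.
On the remaining 2×2 (M, D vs C2, C3):
Let Row play M with probability p. Expected payoff against C2: (-8)p + 3(1−p) = −11p + 3; against C3: 4p + 2(1−p) = 2p + 2.
Setting these equal: −11p + 3 = 2p + 2 ⇒ −13p = -1 ⇒ p = 1/13, and the value is (-11)·(1/13) + 3 = 28/13.
For Column: with q = P(C2), equating M's and D's payoffs gives −12q + 4 = q + 2 ⇒ q = 2/13.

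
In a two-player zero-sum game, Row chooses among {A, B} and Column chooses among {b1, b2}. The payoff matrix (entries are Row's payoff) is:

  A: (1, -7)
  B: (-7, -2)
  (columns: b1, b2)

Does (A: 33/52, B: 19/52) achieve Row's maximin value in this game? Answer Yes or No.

No

Against b1 this mix gives (33/52)·1 + (19/52)·(-7) = -25/13.
Against b2 this mix gives (33/52)·(-7) + (19/52)·(-2) = -269/52.
Column will play b2, holding Row to -269/52. Shifting weight toward the row that does better against b2 would raise this floor (the equalizing mix achieves -51/13 against both b2 and b1), so the proposed strategy is not optimal.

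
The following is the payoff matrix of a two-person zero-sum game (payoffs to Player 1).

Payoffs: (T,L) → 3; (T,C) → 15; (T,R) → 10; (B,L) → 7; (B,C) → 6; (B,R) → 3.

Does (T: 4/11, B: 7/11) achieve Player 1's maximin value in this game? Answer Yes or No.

Against L this mix gives (4/11)·3 + (7/11)·7 = 61/11.
Against C this mix gives (4/11)·15 + (7/11)·6 = 102/11.
Against R this mix gives (4/11)·10 + (7/11)·3 = 61/11.
All of Player 2's active replies (L, R) yield 61/11, and no column does worse for Player 1. The mix makes Player 2 indifferent and guarantees 61/11, so it is optimal.

Yes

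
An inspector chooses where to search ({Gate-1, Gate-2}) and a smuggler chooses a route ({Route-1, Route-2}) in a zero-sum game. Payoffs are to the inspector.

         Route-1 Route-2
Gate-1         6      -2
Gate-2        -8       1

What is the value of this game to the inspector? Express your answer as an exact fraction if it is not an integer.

Row minima: Gate-1 → -2, Gate-2 → -8; maximin = -2.
Column maxima: Route-1 → 6, Route-2 → 1; minimax = 1.
-2 ≠ 1, so there is no saddle point; optimal play is mixed.
Let the inspector play Gate-1 with probability p. Expected payoff against Route-1: 6p + (-8)(1−p) = 14p − 8; against Route-2: (-2)p + 1(1−p) = −3p + 1.
Setting these equal: 14p − 8 = −3p + 1 ⇒ 17p = 9 ⇒ p = 9/17, and the value is (14)·(9/17) − 8 = -10/17.
For the smuggler: with q = P(Route-1), equating Gate-1's and Gate-2's payoffs gives 8q − 2 = −9q + 1 ⇒ q = 3/17.

-10/17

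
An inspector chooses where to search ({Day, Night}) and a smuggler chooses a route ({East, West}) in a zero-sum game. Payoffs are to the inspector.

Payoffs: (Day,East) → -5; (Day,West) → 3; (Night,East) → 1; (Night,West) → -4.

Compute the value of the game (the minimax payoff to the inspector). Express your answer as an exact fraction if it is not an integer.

-17/13

Row minima: Day → -5, Night → -4; maximin = -4.
Column maxima: East → 1, West → 3; minimax = 1.
-4 ≠ 1, so there is no saddle point; optimal play is mixed.
Let the inspector play Day with probability p. Expected payoff against East: (-5)p + 1(1−p) = −6p + 1; against West: 3p + (-4)(1−p) = 7p − 4.
Setting these equal: −6p + 1 = 7p − 4 ⇒ −13p = -5 ⇒ p = 5/13, and the value is (-6)·(5/13) + 1 = -17/13.
For the smuggler: with q = P(East), equating Day's and Night's payoffs gives −8q + 3 = 5q − 4 ⇒ q = 7/13.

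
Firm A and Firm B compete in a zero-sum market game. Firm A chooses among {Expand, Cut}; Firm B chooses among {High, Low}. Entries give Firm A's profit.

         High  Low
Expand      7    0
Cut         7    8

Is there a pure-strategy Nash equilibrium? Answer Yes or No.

Row minima: Expand → 0, Cut → 7; maximin = 7.
Column maxima: High → 7, Low → 8; minimax = 7.
maximin = minimax = 7, so a saddle point exists.

Yes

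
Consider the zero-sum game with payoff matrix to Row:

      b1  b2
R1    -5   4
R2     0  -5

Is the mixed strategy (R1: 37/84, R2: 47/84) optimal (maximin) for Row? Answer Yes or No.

No

Against b1 this mix gives (37/84)·(-5) + (47/84)·0 = -185/84.
Against b2 this mix gives (37/84)·4 + (47/84)·(-5) = -29/28.
Column will play b1, holding Row to -185/84. Shifting weight toward the row that does better against b1 would raise this floor (the equalizing mix achieves -25/14 against both b1 and b2), so the proposed strategy is not optimal.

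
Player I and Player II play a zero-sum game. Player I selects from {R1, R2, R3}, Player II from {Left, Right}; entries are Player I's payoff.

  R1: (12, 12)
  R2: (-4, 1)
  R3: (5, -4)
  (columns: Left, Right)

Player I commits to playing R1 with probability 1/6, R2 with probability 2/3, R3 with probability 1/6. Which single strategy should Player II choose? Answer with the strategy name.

If Player II plays Left, Player I's expected payoff is (1/6)·12 + (2/3)·(-4) + (1/6)·5 = 1/6.
If Player II plays Right, Player I's expected payoff is (1/6)·12 + (2/3)·1 + (1/6)·(-4) = 2.
Player II minimizes Player I's payoff; the smallest is 1/6, so the best response is Left.

Left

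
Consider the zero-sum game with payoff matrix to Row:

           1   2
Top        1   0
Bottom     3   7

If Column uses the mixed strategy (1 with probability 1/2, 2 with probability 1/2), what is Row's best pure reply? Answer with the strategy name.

Bottom

Expected payoff of Top: (1/2)·1 + (1/2)·0 = 1/2.
Expected payoff of Bottom: (1/2)·3 + (1/2)·7 = 5.
The largest is 5, so Row's best response is Bottom.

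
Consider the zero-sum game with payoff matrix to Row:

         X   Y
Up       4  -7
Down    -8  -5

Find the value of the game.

-38/7

Row minima: Up → -7, Down → -8; maximin = -7.
Column maxima: X → 4, Y → -5; minimax = -5.
-7 ≠ -5, so there is no saddle point; optimal play is mixed.
Let Row play Up with probability p. Expected payoff against X: 4p + (-8)(1−p) = 12p − 8; against Y: (-7)p + (-5)(1−p) = −2p − 5.
Setting these equal: 12p − 8 = −2p − 5 ⇒ 14p = 3 ⇒ p = 3/14, and the value is (12)·(3/14) − 8 = -38/7.
For Column: with q = P(X), equating Up's and Down's payoffs gives 11q − 7 = −3q − 5 ⇒ q = 1/7.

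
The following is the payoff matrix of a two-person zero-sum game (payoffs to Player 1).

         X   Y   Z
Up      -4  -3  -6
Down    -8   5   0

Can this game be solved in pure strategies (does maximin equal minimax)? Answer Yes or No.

Row minima: Up → -6, Down → -8; maximin = -6.
Column maxima: X → -4, Y → 5, Z → 0; minimax = -4.
-6 ≠ -4, so no pure-strategy equilibrium exists.

No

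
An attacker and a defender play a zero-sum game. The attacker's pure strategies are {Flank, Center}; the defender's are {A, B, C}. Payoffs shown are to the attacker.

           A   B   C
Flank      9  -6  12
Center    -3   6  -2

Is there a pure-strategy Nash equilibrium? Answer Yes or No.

No

Row minima: Flank → -6, Center → -3; maximin = -3.
Column maxima: A → 9, B → 6, C → 12; minimax = 6.
-3 ≠ 6, so no pure-strategy equilibrium exists.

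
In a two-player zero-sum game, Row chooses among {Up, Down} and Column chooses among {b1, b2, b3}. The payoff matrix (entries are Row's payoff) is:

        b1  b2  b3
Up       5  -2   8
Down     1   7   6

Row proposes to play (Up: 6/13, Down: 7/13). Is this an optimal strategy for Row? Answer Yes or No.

Yes

Against b1 this mix gives (6/13)·5 + (7/13)·1 = 37/13.
Against b2 this mix gives (6/13)·(-2) + (7/13)·7 = 37/13.
Against b3 this mix gives (6/13)·8 + (7/13)·6 = 90/13.
All of Column's active replies (b1, b2) yield 37/13, and no column does worse for Row. The mix makes Column indifferent and guarantees 37/13, so it is optimal.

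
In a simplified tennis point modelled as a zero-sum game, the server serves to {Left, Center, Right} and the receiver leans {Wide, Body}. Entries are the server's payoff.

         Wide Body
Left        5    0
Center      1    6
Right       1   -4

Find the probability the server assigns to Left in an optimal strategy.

1/2

Row minima: Left → 0, Center → 1, Right → -4; maximin = 1.
Column maxima: Wide → 5, Body → 6; minimax = 5.
1 ≠ 5, so there is no saddle point; optimal play is mixed.
Right is strictly dominated by Left, so the server never plays it.
On the remaining 2×2 (Left, Center vs Wide, Body):
Let the server play Left with probability p. Expected payoff against Wide: 5p + 1(1−p) = 4p + 1; against Body: 0p + 6(1−p) = −6p + 6.
Setting these equal: 4p + 1 = −6p + 6 ⇒ 10p = 5 ⇒ p = 1/2, and the value is (4)·(1/2) + 1 = 3.
For the receiver: with q = P(Wide), equating Left's and Center's payoffs gives 5q = −5q + 6 ⇒ q = 3/5.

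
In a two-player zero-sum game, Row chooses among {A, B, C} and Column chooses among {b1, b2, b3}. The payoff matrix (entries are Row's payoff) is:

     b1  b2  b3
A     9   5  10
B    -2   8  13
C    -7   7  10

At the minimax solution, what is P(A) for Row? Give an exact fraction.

5/7

Row minima: A → 5, B → -2, C → -7; maximin = 5.
Column maxima: b1 → 9, b2 → 8, b3 → 13; minimax = 8.
5 ≠ 8, so there is no saddle point; optimal play is mixed.
C is strictly dominated by B, so Row never plays it.
b3 is strictly dominated by b1 (it gives Row strictly more in every row), so Column never plays it.
On the remaining 2×2 (A, B vs b1, b2):
Let Row play A with probability p. Expected payoff against b1: 9p + (-2)(1−p) = 11p − 2; against b2: 5p + 8(1−p) = −3p + 8.
Setting these equal: 11p − 2 = −3p + 8 ⇒ 14p = 10 ⇒ p = 5/7, and the value is (11)·(5/7) − 2 = 41/7.
For Column: with q = P(b1), equating A's and B's payoffs gives 4q + 5 = −10q + 8 ⇒ q = 3/14.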